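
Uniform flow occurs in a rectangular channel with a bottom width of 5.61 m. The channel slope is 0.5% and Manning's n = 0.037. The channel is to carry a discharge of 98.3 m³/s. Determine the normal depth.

y_n = 5.96 m

Manning's equation rearranged: A R^(2/3) = nQ / (1·√S) = 0.037 × 98.3 / (√0.005) = 51.44.
Trying y = 6.66 m: A R^(2/3) = 58.79 — too large.
Trying y = 5.96 m: A R^(2/3) = 51.42 — ≈ 51.44.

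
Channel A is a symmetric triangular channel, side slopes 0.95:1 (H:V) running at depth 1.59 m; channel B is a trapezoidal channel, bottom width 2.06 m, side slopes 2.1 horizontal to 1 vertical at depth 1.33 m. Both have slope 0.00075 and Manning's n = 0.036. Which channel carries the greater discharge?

Channel A: For a triangular section with side slope z = 0.95: A = zy² = 0.95×1.59² = 2.402 m²; P = 2y√(1+z²) = 2×1.59×1.379 = 4.386 m. Hydraulic radius R = A/P = 2.402/4.386 = 0.5476 m. Q_A = (1/0.036)·2.402·0.5476^(2/3)·√0.00075 = 1.223 m³/s.
Channel B: With bottom width b = 2.06 m and side slope z = 2.1: A = (b + zy)y = (2.06 + 2.1×1.33)×1.33 = 6.454 m²; P = b + 2y√(1+z²) = 2.06 + 2×1.33×2.326 = 8.247 m. Hydraulic radius R = A/P = 6.454/8.247 = 0.7826 m. Q_B = (1/0.036)·6.454·0.7826^(2/3)·√0.00075 = 4.17 m³/s.
Q_A = 1.223 m³/s vs Q_B = 4.17 m³/s, so channel B carries more.

channel B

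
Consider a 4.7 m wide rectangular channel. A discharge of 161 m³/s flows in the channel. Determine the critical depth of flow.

y_c = 4.93 m

For a rectangular channel, critical depth y_c = (q²/g)^(1/3) where q = Q/b = 161/4.7 = 34.26 m²/s.
So y_c = (34.26²/9.81)^(1/3) = 4.93 m.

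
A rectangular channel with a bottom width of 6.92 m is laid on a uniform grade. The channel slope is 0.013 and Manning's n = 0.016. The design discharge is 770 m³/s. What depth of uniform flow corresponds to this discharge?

y_n = 8.56 m

Manning's equation rearranged: A R^(2/3) = nQ / (1·√S) = 0.016 × 770 / (√0.013) = 108.1.
Try y = 7.39 m: A R^(2/3) = 90.56 — low.
Try y = 8.56 m: A R^(2/3) = 108.1 — ≈ 108.1.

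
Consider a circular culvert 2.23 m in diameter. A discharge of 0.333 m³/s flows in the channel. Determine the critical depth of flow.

y_c = 0.259 m

At critical depth, Q² T / (g A³) = 1, i.e. A³/T = Q²/g = 0.333²/9.81 = 0.0113.
Trying y = 0.322 m: A³/T = 0.0268 — over.
Trying y = 0.194 m: A³/T = 0.003614 — short.
Trying y = 0.259 m: A³/T = 0.01135 — close enough.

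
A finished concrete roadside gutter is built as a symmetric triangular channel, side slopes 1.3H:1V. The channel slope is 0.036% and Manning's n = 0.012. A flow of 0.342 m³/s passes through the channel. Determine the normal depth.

Manning's equation rearranged: A R^(2/3) = nQ / (1·√S) = 0.012 × 0.342 / (√0.00036) = 0.2163.
At y = 0.518 m: A R^(2/3) = 0.1214 — low.
At y = 0.643 m: A R^(2/3) = 0.216 — close enough.

y_n = 0.643 m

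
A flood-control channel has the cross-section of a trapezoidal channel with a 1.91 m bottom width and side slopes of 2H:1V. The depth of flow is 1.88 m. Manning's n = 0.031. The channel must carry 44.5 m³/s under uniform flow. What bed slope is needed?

With bottom width b = 1.91 m and side slope z = 2: A = (b + zy)y = (1.91 + 2×1.88)×1.88 = 10.66 m²; P = b + 2y√(1+z²) = 1.91 + 2×1.88×2.236 = 10.32 m.
Hydraulic radius R = A/P = 10.66/10.32 = 1.033 m.
From Manning's equation, S = [nQ / (1 A R^(2/3))]² = [0.031 × 44.5 / (1 × 10.66 × 1.033^(2/3))]² = 0.016.

S = 0.016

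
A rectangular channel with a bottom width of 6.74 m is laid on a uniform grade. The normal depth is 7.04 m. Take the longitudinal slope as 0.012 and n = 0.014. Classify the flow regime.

supercritical

Flow area A = b·y = 6.74 × 7.04 = 47.45 m². Wetted perimeter P = b + 2y = 6.74 + 2×7.04 = 20.82 m.
Hydraulic radius R = A/P = 47.45/20.82 = 2.279 m.
V = (1/n) R^(2/3) √S = (1/0.014) × 2.279^(2/3) × √0.012 = 13.55 m/s. Hydraulic depth D_h = A/T = 47.45/6.74 = 7.04 m.
Froude number Fr = V/√(g·D_h) = 13.55/√(9.81×7.04) = 1.63, which is greater than 1, so the flow is supercritical.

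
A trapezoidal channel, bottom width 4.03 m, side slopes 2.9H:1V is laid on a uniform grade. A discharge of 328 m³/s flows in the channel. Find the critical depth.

At critical depth, Q² T / (g A³) = 1, i.e. A³/T = Q²/g = 328²/9.81 = 10970.
At y = 3.16 m: A³/T = 3242 — too small.
At y = 4.94 m: A³/T = 22810 — too large.
At y = 4.19 m: A³/T = 11000 — matches.

y_c = 4.19 m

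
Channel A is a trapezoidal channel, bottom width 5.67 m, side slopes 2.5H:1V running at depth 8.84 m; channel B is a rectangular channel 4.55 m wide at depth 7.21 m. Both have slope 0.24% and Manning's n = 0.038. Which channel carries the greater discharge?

channel A

Channel A: With bottom width b = 5.67 m and side slope z = 2.5: A = (b + zy)y = (5.67 + 2.5×8.84)×8.84 = 245.5 m²; P = b + 2y√(1+z²) = 5.67 + 2×8.84×2.693 = 53.27 m. Hydraulic radius R = A/P = 245.5/53.27 = 4.608 m. Q_A = (1/0.038)·245.5·4.608^(2/3)·√0.0024 = 876.4 m³/s.
Channel B: Flow area A = b·y = 4.55 × 7.21 = 32.81 m². Wetted perimeter P = b + 2y = 4.55 + 2×7.21 = 18.97 m. Hydraulic radius R = A/P = 32.81/18.97 = 1.729 m. Q_B = (1/0.038)·32.81·1.729^(2/3)·√0.0024 = 60.93 m³/s.
Q_A = 876.4 m³/s vs Q_B = 60.93 m³/s, so channel A carries more.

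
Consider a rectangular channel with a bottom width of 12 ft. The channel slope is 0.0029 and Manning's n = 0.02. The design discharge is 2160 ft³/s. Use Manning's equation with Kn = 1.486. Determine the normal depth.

Manning's equation rearranged: A R^(2/3) = nQ / (1.486·√S) = 0.02 × 2160 / (1.486 × √0.0029) = 539.8.
At y = 13.3 ft: A R^(2/3) = 411.1 — short.
At y = 20.7 ft: A R^(2/3) = 692.2 — over.
At y = 16.7 ft: A R^(2/3) = 539.3 — close enough.

y_n = 16.7 ft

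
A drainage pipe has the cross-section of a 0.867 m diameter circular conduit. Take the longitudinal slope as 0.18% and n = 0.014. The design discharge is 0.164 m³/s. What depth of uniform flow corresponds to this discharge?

y_n = 0.298 m

Manning's equation rearranged: A R^(2/3) = nQ / (1·√S) = 0.014 × 0.164 / (√0.0018) = 0.05412.
At y = 0.22 m: A R^(2/3) = 0.03005 — short.
At y = 0.298 m: A R^(2/3) = 0.05413 — matches.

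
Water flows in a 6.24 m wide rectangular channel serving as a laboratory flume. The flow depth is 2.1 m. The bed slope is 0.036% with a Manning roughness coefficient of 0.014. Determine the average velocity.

Flow area A = b·y = 6.24 × 2.1 = 13.1 m². Wetted perimeter P = b + 2y = 6.24 + 2×2.1 = 10.44 m.
Hydraulic radius R = A/P = 13.1/10.44 = 1.255 m.
From Manning's equation, V = (1/n) R^(2/3) S^(1/2) = (1/0.014) × 1.255^(2/3) × 0.00036^(1/2) = 1.58 m/s.

V = 1.58 m/s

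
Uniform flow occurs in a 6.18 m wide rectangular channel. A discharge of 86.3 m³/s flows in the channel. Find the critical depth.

y_c = 2.71 m

For a rectangular channel, critical depth y_c = (q²/g)^(1/3) where q = Q/b = 86.3/6.18 = 13.96 m²/s.
So y_c = (13.96²/9.81)^(1/3) = 2.71 m.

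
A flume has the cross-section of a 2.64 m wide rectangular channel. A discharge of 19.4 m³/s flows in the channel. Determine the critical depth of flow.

y_c = 1.77 m

For a rectangular channel, critical depth y_c = (q²/g)^(1/3) where q = Q/b = 19.4/2.64 = 7.348 m²/s.
So y_c = (7.348²/9.81)^(1/3) = 1.77 m.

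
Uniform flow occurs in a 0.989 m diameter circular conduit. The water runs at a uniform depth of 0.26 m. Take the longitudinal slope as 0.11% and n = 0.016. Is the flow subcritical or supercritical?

subcritical

For a circular section of diameter D = 0.989 m at depth y = 0.26 m, the central angle is θ = 2 arccos(1 − 2y/D) = 2.153 rad. Then A = (D²/8)(θ − sin θ) = 0.1612 m² and P = Dθ/2 = 1.065 m.
Hydraulic radius R = A/P = 0.1612/1.065 = 0.1514 m.
V = (1/n) R^(2/3) √S = (1/0.016) × 0.1514^(2/3) × √0.0011 = 0.5888 m/s. Hydraulic depth D_h = A/T = 0.1612/0.8707 = 0.1851 m.
Froude number Fr = V/√(g·D_h) = 0.5888/√(9.81×0.1851) = 0.437, which is less than 1, so the flow is subcritical.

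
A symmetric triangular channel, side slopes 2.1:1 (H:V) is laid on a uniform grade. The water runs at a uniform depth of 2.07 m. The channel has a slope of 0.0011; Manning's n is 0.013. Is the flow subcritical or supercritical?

subcritical

For a triangular section with side slope z = 2.1: A = zy² = 2.1×2.07² = 8.998 m²; P = 2y√(1+z²) = 2×2.07×2.326 = 9.629 m.
Hydraulic radius R = A/P = 8.998/9.629 = 0.9345 m.
V = (1/n) R^(2/3) √S = (1/0.013) × 0.9345^(2/3) × √0.0011 = 2.439 m/s. Hydraulic depth D_h = A/T = 8.998/8.694 = 1.035 m.
Froude number Fr = V/√(g·D_h) = 2.439/√(9.81×1.035) = 0.765, which is less than 1, so the flow is subcritical.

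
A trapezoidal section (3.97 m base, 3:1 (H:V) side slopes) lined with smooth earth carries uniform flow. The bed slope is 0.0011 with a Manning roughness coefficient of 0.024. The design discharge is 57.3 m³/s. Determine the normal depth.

y_n = 2.64 m

Manning's equation rearranged: A R^(2/3) = nQ / (1·√S) = 0.024 × 57.3 / (√0.0011) = 41.46.
At y = 2.13 m: A R^(2/3) = 25.81 — too small.
At y = 3.28 m: A R^(2/3) = 67.84 — too large.
At y = 2.64 m: A R^(2/3) = 41.48 — ≈ 41.46.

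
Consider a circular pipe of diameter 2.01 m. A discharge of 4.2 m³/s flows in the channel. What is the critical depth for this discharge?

y_c = 0.979 m

At critical depth, Q² T / (g A³) = 1, i.e. A³/T = Q²/g = 4.2²/9.81 = 1.798.
At y = 0.782 m: A³/T = 0.76 — low.
At y = 0.979 m: A³/T = 1.798 — matches.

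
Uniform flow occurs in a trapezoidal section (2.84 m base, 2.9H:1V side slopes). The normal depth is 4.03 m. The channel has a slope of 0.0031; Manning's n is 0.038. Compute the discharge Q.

With bottom width b = 2.84 m and side slope z = 2.9: A = (b + zy)y = (2.84 + 2.9×4.03)×4.03 = 58.54 m²; P = b + 2y√(1+z²) = 2.84 + 2×4.03×3.068 = 27.56 m.
Hydraulic radius R = A/P = 58.54/27.56 = 2.124 m.
Manning's equation: Q = (1/n) A R^(2/3) S^(1/2) = (1/0.038) × 58.54 × 2.124^(2/3) × 0.0031^(1/2) = 142 m³/s.

Q = 142 m³/s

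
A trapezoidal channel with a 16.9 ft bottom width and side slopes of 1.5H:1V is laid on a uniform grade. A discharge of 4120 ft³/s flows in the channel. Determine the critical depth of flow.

At critical depth, Q² T / (g A³) = 1, i.e. A³/T = Q²/g = 4120²/32.2 = 527200.
At y = 7.99 ft: A³/T = 300800 — short.
At y = 11.1 ft: A³/T = 1029000 — over.
At y = 9.3 ft: A³/T = 527200 — close enough.

y_c = 9.3 ft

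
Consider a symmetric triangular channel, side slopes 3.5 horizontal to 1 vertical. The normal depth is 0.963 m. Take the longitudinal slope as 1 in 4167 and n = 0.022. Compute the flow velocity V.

For a triangular section with side slope z = 3.5: A = zy² = 3.5×0.963² = 3.246 m²; P = 2y√(1+z²) = 2×0.963×3.64 = 7.011 m.
Hydraulic radius R = A/P = 3.246/7.011 = 0.463 m.
From Manning's equation, V = (1/n) R^(2/3) S^(1/2) = (1/0.022) × 0.463^(2/3) × 0.00024^(1/2) = 0.421 m/s.

V = 0.421 m/s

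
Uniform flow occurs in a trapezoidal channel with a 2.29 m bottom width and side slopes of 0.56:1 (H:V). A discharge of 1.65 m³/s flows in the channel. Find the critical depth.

y_c = 0.364 m

At critical depth, Q² T / (g A³) = 1, i.e. A³/T = Q²/g = 1.65²/9.81 = 0.2775.
Trying y = 0.281 m: A³/T = 0.1249 — too small.
Trying y = 0.462 m: A³/T = 0.5815 — too large.
Trying y = 0.364 m: A³/T = 0.2773 — ≈ 0.2775.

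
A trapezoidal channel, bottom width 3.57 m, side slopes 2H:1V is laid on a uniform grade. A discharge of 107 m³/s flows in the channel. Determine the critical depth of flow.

At critical depth, Q² T / (g A³) = 1, i.e. A³/T = Q²/g = 107²/9.81 = 1167.
At y = 3.32 m: A³/T = 2311 — over.
At y = 2.81 m: A³/T = 1163 — close enough.

y_c = 2.81 m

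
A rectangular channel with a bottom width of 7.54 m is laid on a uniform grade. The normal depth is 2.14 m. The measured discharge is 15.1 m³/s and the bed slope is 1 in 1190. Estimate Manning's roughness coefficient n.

n = 0.0381

Flow area A = b·y = 7.54 × 2.14 = 16.14 m². Wetted perimeter P = b + 2y = 7.54 + 2×2.14 = 11.82 m.
Hydraulic radius R = A/P = 16.14/11.82 = 1.365 m.
Rearranging Manning's equation: n = (1/Q) A R^(2/3) S^(1/2) = (1/15.1) × 16.14 × 1.365^(2/3) × √0.0008403 = 0.0381.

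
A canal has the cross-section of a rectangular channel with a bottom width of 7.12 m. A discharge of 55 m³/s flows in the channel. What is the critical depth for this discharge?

y_c = 1.83 m

For a rectangular channel, critical depth y_c = (q²/g)^(1/3) where q = Q/b = 55/7.12 = 7.725 m²/s.
So y_c = (7.725²/9.81)^(1/3) = 1.83 m.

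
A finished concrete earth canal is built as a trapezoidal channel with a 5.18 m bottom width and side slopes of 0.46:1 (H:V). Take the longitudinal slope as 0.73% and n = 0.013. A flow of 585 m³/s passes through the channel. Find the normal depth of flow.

Manning's equation rearranged: A R^(2/3) = nQ / (1·√S) = 0.013 × 585 / (√0.0073) = 89.01.
Trying y = 4.98 m: A R^(2/3) = 64.91 — too small.
Trying y = 5.97 m: A R^(2/3) = 89.07 — ≈ 89.01.

y_n = 5.97 m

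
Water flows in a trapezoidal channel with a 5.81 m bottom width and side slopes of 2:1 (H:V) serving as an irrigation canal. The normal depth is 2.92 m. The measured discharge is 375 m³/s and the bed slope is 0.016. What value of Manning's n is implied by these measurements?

With bottom width b = 5.81 m and side slope z = 2: A = (b + zy)y = (5.81 + 2×2.92)×2.92 = 34.02 m²; P = b + 2y√(1+z²) = 5.81 + 2×2.92×2.236 = 18.87 m.
Hydraulic radius R = A/P = 34.02/18.87 = 1.803 m.
Rearranging Manning's equation: n = (1/Q) A R^(2/3) S^(1/2) = (1/375) × 34.02 × 1.803^(2/3) × √0.016 = 0.017.

n = 0.017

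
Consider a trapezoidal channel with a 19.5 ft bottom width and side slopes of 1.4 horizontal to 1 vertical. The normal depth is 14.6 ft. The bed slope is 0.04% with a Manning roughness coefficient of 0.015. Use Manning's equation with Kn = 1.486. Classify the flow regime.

With bottom width b = 19.5 ft and side slope z = 1.4: A = (b + zy)y = (19.5 + 1.4×14.6)×14.6 = 583.1 ft²; P = b + 2y√(1+z²) = 19.5 + 2×14.6×1.72 = 69.74 ft.
Hydraulic radius R = A/P = 583.1/69.74 = 8.362 ft.
V = (1.486/n) R^(2/3) √S = (1.486/0.015) × 8.362^(2/3) × √0.0004 = 8.162 ft/s. Hydraulic depth D_h = A/T = 583.1/60.38 = 9.658 ft.
Froude number Fr = V/√(g·D_h) = 8.162/√(32.2×9.658) = 0.463, which is less than 1, so the flow is subcritical.

subcritical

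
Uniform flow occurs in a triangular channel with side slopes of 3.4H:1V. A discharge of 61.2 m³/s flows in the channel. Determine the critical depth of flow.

At critical depth, Q² T / (g A³) = 1, i.e. A³/T = Q²/g = 61.2²/9.81 = 381.8.
Try y = 2.96 m: A³/T = 1313 — high.
Try y = 2.31 m: A³/T = 380.2 — matches.

y_c = 2.31 m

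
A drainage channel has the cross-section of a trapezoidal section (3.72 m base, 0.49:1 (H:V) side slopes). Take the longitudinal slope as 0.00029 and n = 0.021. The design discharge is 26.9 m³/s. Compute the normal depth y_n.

Manning's equation rearranged: A R^(2/3) = nQ / (1·√S) = 0.021 × 26.9 / (√0.00029) = 33.17.
At y = 4.97 m: A R^(2/3) = 49.66 — too large.
At y = 3.02 m: A R^(2/3) = 20.61 — too small.
At y = 3.97 m: A R^(2/3) = 33.16 — matches.

y_n = 3.97 m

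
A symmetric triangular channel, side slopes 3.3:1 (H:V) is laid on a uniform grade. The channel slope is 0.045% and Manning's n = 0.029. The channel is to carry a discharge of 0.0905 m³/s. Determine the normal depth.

Manning's equation rearranged: A R^(2/3) = nQ / (1·√S) = 0.029 × 0.0905 / (√0.00045) = 0.1237.
Trying y = 0.241 m: A R^(2/3) = 0.04541 — short.
Trying y = 0.39 m: A R^(2/3) = 0.1639 — over.
Trying y = 0.351 m: A R^(2/3) = 0.1238 — ≈ 0.1237.

y_n = 0.351 m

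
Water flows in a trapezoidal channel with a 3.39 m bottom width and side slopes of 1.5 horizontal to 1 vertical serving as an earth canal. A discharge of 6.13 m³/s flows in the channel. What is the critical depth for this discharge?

y_c = 0.629 m

At critical depth, Q² T / (g A³) = 1, i.e. A³/T = Q²/g = 6.13²/9.81 = 3.83.
At y = 0.44 m: A³/T = 1.201 — low.
At y = 0.629 m: A³/T = 3.838 — ≈ 3.83.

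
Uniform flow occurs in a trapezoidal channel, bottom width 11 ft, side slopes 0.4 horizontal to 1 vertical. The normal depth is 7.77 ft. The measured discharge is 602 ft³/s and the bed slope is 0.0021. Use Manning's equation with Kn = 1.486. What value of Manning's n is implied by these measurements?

n = 0.031

With bottom width b = 11 ft and side slope z = 0.4: A = (b + zy)y = (11 + 0.4×7.77)×7.77 = 109.6 ft²; P = b + 2y√(1+z²) = 11 + 2×7.77×1.077 = 27.74 ft.
Hydraulic radius R = A/P = 109.6/27.74 = 3.952 ft.
Rearranging Manning's equation: n = (1.486/Q) A R^(2/3) S^(1/2) = (1.486/602) × 109.6 × 3.952^(2/3) × √0.0021 = 0.031.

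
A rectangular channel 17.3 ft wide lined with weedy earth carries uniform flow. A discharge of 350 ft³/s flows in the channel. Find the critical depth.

y_c = 2.33 ft

For a rectangular channel, critical depth y_c = (q²/g)^(1/3) where q = Q/b = 350/17.3 = 20.23 ft²/s.
So y_c = (20.23²/32.2)^(1/3) = 2.33 ft.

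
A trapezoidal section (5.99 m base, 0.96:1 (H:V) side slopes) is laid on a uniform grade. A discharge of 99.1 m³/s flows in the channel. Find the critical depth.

At critical depth, Q² T / (g A³) = 1, i.e. A³/T = Q²/g = 99.1²/9.81 = 1001.
Trying y = 2.19 m: A³/T = 546 — short.
Trying y = 3 m: A³/T = 1604 — over.
Trying y = 2.62 m: A³/T = 1004 — ≈ 1001.

y_c = 2.62 m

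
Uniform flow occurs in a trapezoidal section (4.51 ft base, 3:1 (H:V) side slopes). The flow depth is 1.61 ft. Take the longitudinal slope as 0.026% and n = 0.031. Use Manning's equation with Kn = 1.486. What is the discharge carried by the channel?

Q = 11.8 ft³/s

With bottom width b = 4.51 ft and side slope z = 3: A = (b + zy)y = (4.51 + 3×1.61)×1.61 = 15.04 ft²; P = b + 2y√(1+z²) = 4.51 + 2×1.61×3.162 = 14.69 ft.
Hydraulic radius R = A/P = 15.04/14.69 = 1.023 ft.
Manning's equation: Q = (1.486/n) A R^(2/3) S^(1/2) = (1.486/0.031) × 15.04 × 1.023^(2/3) × 0.00026^(1/2) = 11.8 ft³/s.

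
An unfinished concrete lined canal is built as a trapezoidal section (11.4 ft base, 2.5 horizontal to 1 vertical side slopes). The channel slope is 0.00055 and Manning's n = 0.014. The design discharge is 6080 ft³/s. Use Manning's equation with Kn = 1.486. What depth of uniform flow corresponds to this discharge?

y_n = 13.9 ft

Manning's equation rearranged: A R^(2/3) = nQ / (1.486·√S) = 0.014 × 6080 / (1.486 × √0.00055) = 2442.
Try y = 11.9 ft: A R^(2/3) = 1703 — short.
Try y = 17.6 ft: A R^(2/3) = 4276 — over.
Try y = 13.9 ft: A R^(2/3) = 2444 — matches.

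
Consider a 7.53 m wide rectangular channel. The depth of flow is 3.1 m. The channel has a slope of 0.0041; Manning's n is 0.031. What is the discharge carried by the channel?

Q = 68.7 m³/s

Flow area A = b·y = 7.53 × 3.1 = 23.34 m². Wetted perimeter P = b + 2y = 7.53 + 2×3.1 = 13.73 m.
Hydraulic radius R = A/P = 23.34/13.73 = 1.7 m.
Manning's equation: Q = (1/n) A R^(2/3) S^(1/2) = (1/0.031) × 23.34 × 1.7^(2/3) × 0.0041^(1/2) = 68.7 m³/s.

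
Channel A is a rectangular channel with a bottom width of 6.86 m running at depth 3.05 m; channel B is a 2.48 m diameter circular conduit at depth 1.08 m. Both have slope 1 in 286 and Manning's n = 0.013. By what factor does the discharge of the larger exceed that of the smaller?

20.9

Channel A: Flow area A = b·y = 6.86 × 3.05 = 20.92 m². Wetted perimeter P = b + 2y = 6.86 + 2×3.05 = 12.96 m. Hydraulic radius R = A/P = 20.92/12.96 = 1.614 m. Q_A = (1/0.013)·20.92·1.614^(2/3)·√0.003497 = 131 m³/s.
Channel B: For a circular section of diameter D = 2.48 m at depth y = 1.08 m, the central angle is θ = 2 arccos(1 − 2y/D) = 2.883 rad. Then A = (D²/8)(θ − sin θ) = 2.02 m² and P = Dθ/2 = 3.575 m. Hydraulic radius R = A/P = 2.02/3.575 = 0.565 m. Q_B = (1/0.013)·2.02·0.565^(2/3)·√0.003497 = 6.278 m³/s.
The larger discharge is 131 m³/s and the smaller is 6.278 m³/s; the ratio is 20.9.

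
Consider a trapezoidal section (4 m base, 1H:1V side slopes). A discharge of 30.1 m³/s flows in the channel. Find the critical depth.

At critical depth, Q² T / (g A³) = 1, i.e. A³/T = Q²/g = 30.1²/9.81 = 92.36.
At y = 1.31 m: A³/T = 50.84 — short.
At y = 1.7 m: A³/T = 123 — over.
At y = 1.56 m: A³/T = 91.65 — matches.

y_c = 1.56 m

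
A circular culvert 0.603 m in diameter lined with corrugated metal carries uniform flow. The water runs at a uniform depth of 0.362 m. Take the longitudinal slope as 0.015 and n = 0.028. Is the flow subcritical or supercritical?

subcritical

For a circular section of diameter D = 0.603 m at depth y = 0.362 m, the central angle is θ = 2 arccos(1 − 2y/D) = 3.546 rad. Then A = (D²/8)(θ − sin θ) = 0.179 m² and P = Dθ/2 = 1.069 m.
Hydraulic radius R = A/P = 0.179/1.069 = 0.1675 m.
V = (1/n) R^(2/3) √S = (1/0.028) × 0.1675^(2/3) × √0.015 = 1.329 m/s. Hydraulic depth D_h = A/T = 0.179/0.5907 = 0.3031 m.
Froude number Fr = V/√(g·D_h) = 1.329/√(9.81×0.3031) = 0.771, which is less than 1, so the flow is subcritical.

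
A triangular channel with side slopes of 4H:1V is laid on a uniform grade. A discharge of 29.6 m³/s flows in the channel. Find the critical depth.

y_c = 1.62 m

At critical depth, Q² T / (g A³) = 1, i.e. A³/T = Q²/g = 29.6²/9.81 = 89.31.
At y = 1.34 m: A³/T = 34.56 — too small.
At y = 1.62 m: A³/T = 89.26 — ≈ 89.31.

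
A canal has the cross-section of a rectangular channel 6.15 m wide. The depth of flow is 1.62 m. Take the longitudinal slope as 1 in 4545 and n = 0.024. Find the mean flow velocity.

Flow area A = b·y = 6.15 × 1.62 = 9.963 m². Wetted perimeter P = b + 2y = 6.15 + 2×1.62 = 9.39 m.
Hydraulic radius R = A/P = 9.963/9.39 = 1.061 m.
From Manning's equation, V = (1/n) R^(2/3) S^(1/2) = (1/0.024) × 1.061^(2/3) × 0.00022^(1/2) = 0.643 m/s.

V = 0.643 m/s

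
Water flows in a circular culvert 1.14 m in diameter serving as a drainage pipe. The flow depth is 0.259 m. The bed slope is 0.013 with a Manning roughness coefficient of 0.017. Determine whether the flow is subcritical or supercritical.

supercritical

For a circular section of diameter D = 1.14 m at depth y = 0.259 m, the central angle is θ = 2 arccos(1 − 2y/D) = 1.987 rad. Then A = (D²/8)(θ − sin θ) = 0.1743 m² and P = Dθ/2 = 1.133 m.
Hydraulic radius R = A/P = 0.1743/1.133 = 0.1539 m.
V = (1/n) R^(2/3) √S = (1/0.017) × 0.1539^(2/3) × √0.013 = 1.926 m/s. Hydraulic depth D_h = A/T = 0.1743/0.9554 = 0.1824 m.
Froude number Fr = V/√(g·D_h) = 1.926/√(9.81×0.1824) = 1.44, which is greater than 1, so the flow is supercritical.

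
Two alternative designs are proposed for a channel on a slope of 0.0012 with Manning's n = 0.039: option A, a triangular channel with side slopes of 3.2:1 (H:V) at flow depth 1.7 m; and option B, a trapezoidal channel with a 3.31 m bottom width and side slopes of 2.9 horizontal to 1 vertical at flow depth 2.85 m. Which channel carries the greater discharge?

Channel A: For a triangular section with side slope z = 3.2: A = zy² = 3.2×1.7² = 9.248 m²; P = 2y√(1+z²) = 2×1.7×3.353 = 11.4 m. Hydraulic radius R = A/P = 9.248/11.4 = 0.8113 m. Q_A = (1/0.039)·9.248·0.8113^(2/3)·√0.0012 = 7.145 m³/s.
Channel B: With bottom width b = 3.31 m and side slope z = 2.9: A = (b + zy)y = (3.31 + 2.9×2.85)×2.85 = 32.99 m²; P = b + 2y√(1+z²) = 3.31 + 2×2.85×3.068 = 20.8 m. Hydraulic radius R = A/P = 32.99/20.8 = 1.586 m. Q_B = (1/0.039)·32.99·1.586^(2/3)·√0.0012 = 39.86 m³/s.
Q_A = 7.145 m³/s vs Q_B = 39.86 m³/s, so channel B carries more.

channel B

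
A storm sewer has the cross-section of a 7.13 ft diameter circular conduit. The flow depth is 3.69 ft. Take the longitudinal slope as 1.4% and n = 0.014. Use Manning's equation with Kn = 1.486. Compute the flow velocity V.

V = 18.7 ft/s

For a circular section of diameter D = 7.13 ft at depth y = 3.69 ft, the central angle is θ = 2 arccos(1 − 2y/D) = 3.212 rad. Then A = (D²/8)(θ − sin θ) = 20.85 ft² and P = Dθ/2 = 11.45 ft.
Hydraulic radius R = A/P = 20.85/11.45 = 1.821 ft.
From Manning's equation, V = (1.486/n) R^(2/3) S^(1/2) = (1.486/0.014) × 1.821^(2/3) × 0.014^(1/2) = 18.7 ft/s.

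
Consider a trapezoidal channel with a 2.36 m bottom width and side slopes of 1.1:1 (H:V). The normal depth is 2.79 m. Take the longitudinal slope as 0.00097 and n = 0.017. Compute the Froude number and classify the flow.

subcritical

With bottom width b = 2.36 m and side slope z = 1.1: A = (b + zy)y = (2.36 + 1.1×2.79)×2.79 = 15.15 m²; P = b + 2y√(1+z²) = 2.36 + 2×2.79×1.487 = 10.66 m.
Hydraulic radius R = A/P = 15.15/10.66 = 1.422 m.
V = (1/n) R^(2/3) √S = (1/0.017) × 1.422^(2/3) × √0.00097 = 2.316 m/s. Hydraulic depth D_h = A/T = 15.15/8.498 = 1.782 m.
Froude number Fr = V/√(g·D_h) = 2.316/√(9.81×1.782) = 0.554, which is less than 1, so the flow is subcritical.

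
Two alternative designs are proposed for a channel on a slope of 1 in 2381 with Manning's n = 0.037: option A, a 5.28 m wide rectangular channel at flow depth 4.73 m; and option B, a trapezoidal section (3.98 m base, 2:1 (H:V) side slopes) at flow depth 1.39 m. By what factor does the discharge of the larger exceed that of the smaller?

3.99

Channel A: Flow area A = b·y = 5.28 × 4.73 = 24.97 m². Wetted perimeter P = b + 2y = 5.28 + 2×4.73 = 14.74 m. Hydraulic radius R = A/P = 24.97/14.74 = 1.694 m. Q_A = (1/0.037)·24.97·1.694^(2/3)·√0.00042 = 19.66 m³/s.
Channel B: With bottom width b = 3.98 m and side slope z = 2: A = (b + zy)y = (3.98 + 2×1.39)×1.39 = 9.396 m²; P = b + 2y√(1+z²) = 3.98 + 2×1.39×2.236 = 10.2 m. Hydraulic radius R = A/P = 9.396/10.2 = 0.9216 m. Q_B = (1/0.037)·9.396·0.9216^(2/3)·√0.00042 = 4.929 m³/s.
The larger discharge is 19.66 m³/s and the smaller is 4.929 m³/s; the ratio is 3.99.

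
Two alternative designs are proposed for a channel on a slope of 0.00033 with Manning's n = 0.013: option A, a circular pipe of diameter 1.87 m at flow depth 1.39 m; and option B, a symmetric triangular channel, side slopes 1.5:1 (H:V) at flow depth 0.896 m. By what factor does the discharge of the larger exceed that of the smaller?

2.39

Channel A: For a circular section of diameter D = 1.87 m at depth y = 1.39 m, the central angle is θ = 2 arccos(1 − 2y/D) = 4.158 rad. Then A = (D²/8)(θ − sin θ) = 2.189 m² and P = Dθ/2 = 3.888 m. Hydraulic radius R = A/P = 2.189/3.888 = 0.5631 m. Q_A = (1/0.013)·2.189·0.5631^(2/3)·√0.00033 = 2.086 m³/s.
Channel B: For a triangular section with side slope z = 1.5: A = zy² = 1.5×0.896² = 1.204 m²; P = 2y√(1+z²) = 2×0.896×1.803 = 3.231 m. Hydraulic radius R = A/P = 1.204/3.231 = 0.3728 m. Q_B = (1/0.013)·1.204·0.3728^(2/3)·√0.00033 = 0.8716 m³/s.
The larger discharge is 2.086 m³/s and the smaller is 0.8716 m³/s; the ratio is 2.39.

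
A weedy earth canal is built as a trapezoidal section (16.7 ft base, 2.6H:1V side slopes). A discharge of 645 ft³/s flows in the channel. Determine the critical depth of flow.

At critical depth, Q² T / (g A³) = 1, i.e. A³/T = Q²/g = 645²/32.2 = 12920.
At y = 2.66 ft: A³/T = 8119 — short.
At y = 3.04 ft: A³/T = 12870 — close enough.

y_c = 3.04 ft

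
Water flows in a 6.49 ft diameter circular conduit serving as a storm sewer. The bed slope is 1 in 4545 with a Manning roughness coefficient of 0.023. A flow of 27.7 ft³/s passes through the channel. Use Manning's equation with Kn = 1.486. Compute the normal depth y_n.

y_n = 3.75 ft

Manning's equation rearranged: A R^(2/3) = nQ / (1.486·√S) = 0.023 × 27.7 / (1.486 × √0.00022) = 28.9.
Try y = 4.47 ft: A R^(2/3) = 37.43 — over.
Try y = 3.75 ft: A R^(2/3) = 28.95 — ≈ 28.9.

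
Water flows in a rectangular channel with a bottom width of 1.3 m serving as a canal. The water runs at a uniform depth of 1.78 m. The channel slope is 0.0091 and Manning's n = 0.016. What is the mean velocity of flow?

V = 3.64 m/s

Flow area A = b·y = 1.3 × 1.78 = 2.314 m². Wetted perimeter P = b + 2y = 1.3 + 2×1.78 = 4.86 m.
Hydraulic radius R = A/P = 2.314/4.86 = 0.4761 m.
From Manning's equation, V = (1/n) R^(2/3) S^(1/2) = (1/0.016) × 0.4761^(2/3) × 0.0091^(1/2) = 3.64 m/s.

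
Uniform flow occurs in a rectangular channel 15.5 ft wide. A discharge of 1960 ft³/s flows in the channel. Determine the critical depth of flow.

For a rectangular channel, critical depth y_c = (q²/g)^(1/3) where q = Q/b = 1960/15.5 = 126.5 ft²/s.
So y_c = (126.5²/32.2)^(1/3) = 7.92 ft.

y_c = 7.92 ft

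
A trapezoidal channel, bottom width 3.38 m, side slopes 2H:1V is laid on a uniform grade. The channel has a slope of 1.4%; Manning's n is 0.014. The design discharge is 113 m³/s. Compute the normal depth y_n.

y_n = 1.8 m

Manning's equation rearranged: A R^(2/3) = nQ / (1·√S) = 0.014 × 113 / (√0.014) = 13.37.
At y = 1.52 m: A R^(2/3) = 9.489 — short.
At y = 2.18 m: A R^(2/3) = 19.95 — over.
At y = 1.8 m: A R^(2/3) = 13.38 — ≈ 13.37.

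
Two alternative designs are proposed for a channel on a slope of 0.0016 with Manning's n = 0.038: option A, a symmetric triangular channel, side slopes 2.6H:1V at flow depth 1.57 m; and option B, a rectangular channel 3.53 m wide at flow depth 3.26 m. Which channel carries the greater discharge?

Channel A: For a triangular section with side slope z = 2.6: A = zy² = 2.6×1.57² = 6.409 m²; P = 2y√(1+z²) = 2×1.57×2.786 = 8.747 m. Hydraulic radius R = A/P = 6.409/8.747 = 0.7327 m. Q_A = (1/0.038)·6.409·0.7327^(2/3)·√0.0016 = 5.483 m³/s.
Channel B: Flow area A = b·y = 3.53 × 3.26 = 11.51 m². Wetted perimeter P = b + 2y = 3.53 + 2×3.26 = 10.05 m. Hydraulic radius R = A/P = 11.51/10.05 = 1.145 m. Q_B = (1/0.038)·11.51·1.145^(2/3)·√0.0016 = 13.26 m³/s.
Q_A = 5.483 m³/s vs Q_B = 13.26 m³/s, so channel B carries more.

channel B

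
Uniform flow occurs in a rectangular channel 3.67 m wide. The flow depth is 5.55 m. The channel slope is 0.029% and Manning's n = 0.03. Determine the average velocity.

Flow area A = b·y = 3.67 × 5.55 = 20.37 m². Wetted perimeter P = b + 2y = 3.67 + 2×5.55 = 14.77 m.
Hydraulic radius R = A/P = 20.37/14.77 = 1.379 m.
From Manning's equation, V = (1/n) R^(2/3) S^(1/2) = (1/0.03) × 1.379^(2/3) × 0.00029^(1/2) = 0.703 m/s.

V = 0.703 m/s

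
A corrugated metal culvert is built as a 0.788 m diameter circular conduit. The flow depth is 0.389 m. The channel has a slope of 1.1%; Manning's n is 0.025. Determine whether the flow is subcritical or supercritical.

For a circular section of diameter D = 0.788 m at depth y = 0.389 m, the central angle is θ = 2 arccos(1 − 2y/D) = 3.116 rad. Then A = (D²/8)(θ − sin θ) = 0.2399 m² and P = Dθ/2 = 1.228 m.
Hydraulic radius R = A/P = 0.2399/1.228 = 0.1954 m.
V = (1/n) R^(2/3) √S = (1/0.025) × 0.1954^(2/3) × √0.011 = 1.413 m/s. Hydraulic depth D_h = A/T = 0.2399/0.7879 = 0.3045 m.
Froude number Fr = V/√(g·D_h) = 1.413/√(9.81×0.3045) = 0.817, which is less than 1, so the flow is subcritical.

subcritical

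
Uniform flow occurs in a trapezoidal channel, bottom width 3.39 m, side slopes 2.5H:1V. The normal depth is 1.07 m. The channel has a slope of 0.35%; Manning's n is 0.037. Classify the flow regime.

subcritical

With bottom width b = 3.39 m and side slope z = 2.5: A = (b + zy)y = (3.39 + 2.5×1.07)×1.07 = 6.49 m²; P = b + 2y√(1+z²) = 3.39 + 2×1.07×2.693 = 9.152 m.
Hydraulic radius R = A/P = 6.49/9.152 = 0.7091 m.
V = (1/n) R^(2/3) √S = (1/0.037) × 0.7091^(2/3) × √0.0035 = 1.271 m/s. Hydraulic depth D_h = A/T = 6.49/8.74 = 0.7425 m.
Froude number Fr = V/√(g·D_h) = 1.271/√(9.81×0.7425) = 0.471, which is less than 1, so the flow is subcritical.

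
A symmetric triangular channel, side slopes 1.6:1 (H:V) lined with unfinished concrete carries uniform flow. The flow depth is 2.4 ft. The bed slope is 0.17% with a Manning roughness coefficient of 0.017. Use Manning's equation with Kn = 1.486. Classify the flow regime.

subcritical

For a triangular section with side slope z = 1.6: A = zy² = 1.6×2.4² = 9.216 ft²; P = 2y√(1+z²) = 2×2.4×1.887 = 9.057 ft.
Hydraulic radius R = A/P = 9.216/9.057 = 1.018 ft.
V = (1.486/n) R^(2/3) √S = (1.486/0.017) × 1.018^(2/3) × √0.0017 = 3.646 ft/s. Hydraulic depth D_h = A/T = 9.216/7.68 = 1.2 ft.
Froude number Fr = V/√(g·D_h) = 3.646/√(32.2×1.2) = 0.587, which is less than 1, so the flow is subcritical.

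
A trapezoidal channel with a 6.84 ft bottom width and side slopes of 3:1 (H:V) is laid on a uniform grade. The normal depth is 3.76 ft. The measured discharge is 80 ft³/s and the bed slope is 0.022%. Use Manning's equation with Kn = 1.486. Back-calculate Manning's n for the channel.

With bottom width b = 6.84 ft and side slope z = 3: A = (b + zy)y = (6.84 + 3×3.76)×3.76 = 68.13 ft²; P = b + 2y√(1+z²) = 6.84 + 2×3.76×3.162 = 30.62 ft.
Hydraulic radius R = A/P = 68.13/30.62 = 2.225 ft.
Rearranging Manning's equation: n = (1.486/Q) A R^(2/3) S^(1/2) = (1.486/80) × 68.13 × 2.225^(2/3) × √0.00022 = 0.032.

n = 0.032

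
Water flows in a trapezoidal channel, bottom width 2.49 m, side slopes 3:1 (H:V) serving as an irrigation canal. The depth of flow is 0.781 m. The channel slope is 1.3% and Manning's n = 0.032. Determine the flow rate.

With bottom width b = 2.49 m and side slope z = 3: A = (b + zy)y = (2.49 + 3×0.781)×0.781 = 3.775 m²; P = b + 2y√(1+z²) = 2.49 + 2×0.781×3.162 = 7.429 m.
Hydraulic radius R = A/P = 3.775/7.429 = 0.5081 m.
Manning's equation: Q = (1/n) A R^(2/3) S^(1/2) = (1/0.032) × 3.775 × 0.5081^(2/3) × 0.013^(1/2) = 8.56 m³/s.

Q = 8.56 m³/s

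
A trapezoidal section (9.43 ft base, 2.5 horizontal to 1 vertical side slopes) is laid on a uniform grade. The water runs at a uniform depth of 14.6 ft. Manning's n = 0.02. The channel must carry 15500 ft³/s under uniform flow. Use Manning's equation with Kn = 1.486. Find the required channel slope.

With bottom width b = 9.43 ft and side slope z = 2.5: A = (b + zy)y = (9.43 + 2.5×14.6)×14.6 = 670.6 ft²; P = b + 2y√(1+z²) = 9.43 + 2×14.6×2.693 = 88.05 ft.
Hydraulic radius R = A/P = 670.6/88.05 = 7.616 ft.
From Manning's equation, S = [nQ / (1.486 A R^(2/3))]² = [0.02 × 15500 / (1.486 × 670.6 × 7.616^(2/3))]² = 0.00646.

S = 0.00646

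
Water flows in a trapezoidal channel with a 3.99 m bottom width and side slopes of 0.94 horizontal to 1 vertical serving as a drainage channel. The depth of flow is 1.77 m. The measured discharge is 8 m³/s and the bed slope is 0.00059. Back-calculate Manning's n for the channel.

n = 0.033

With bottom width b = 3.99 m and side slope z = 0.94: A = (b + zy)y = (3.99 + 0.94×1.77)×1.77 = 10.01 m²; P = b + 2y√(1+z²) = 3.99 + 2×1.77×1.372 = 8.848 m.
Hydraulic radius R = A/P = 10.01/8.848 = 1.131 m.
Rearranging Manning's equation: n = (1/Q) A R^(2/3) S^(1/2) = (1/8) × 10.01 × 1.131^(2/3) × √0.00059 = 0.033.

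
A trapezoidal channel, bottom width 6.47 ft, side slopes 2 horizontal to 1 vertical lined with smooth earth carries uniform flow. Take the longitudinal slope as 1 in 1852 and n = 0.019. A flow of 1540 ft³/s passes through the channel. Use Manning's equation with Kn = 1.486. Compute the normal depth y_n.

y_n = 10.3 ft

Manning's equation rearranged: A R^(2/3) = nQ / (1.486·√S) = 0.019 × 1540 / (1.486 × √0.00054) = 847.4.
Trying y = 13 ft: A R^(2/3) = 1475 — over.
Trying y = 7.19 ft: A R^(2/3) = 370.2 — short.
Trying y = 10.3 ft: A R^(2/3) = 848.4 — ≈ 847.4.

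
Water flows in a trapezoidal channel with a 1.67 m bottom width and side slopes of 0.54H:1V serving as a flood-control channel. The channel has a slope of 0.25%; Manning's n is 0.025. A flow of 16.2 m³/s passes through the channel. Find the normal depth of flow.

y_n = 2.57 m

Manning's equation rearranged: A R^(2/3) = nQ / (1·√S) = 0.025 × 16.2 / (√0.0025) = 8.1.
Trying y = 2.29 m: A R^(2/3) = 6.514 — short.
Trying y = 2.57 m: A R^(2/3) = 8.099 — close enough.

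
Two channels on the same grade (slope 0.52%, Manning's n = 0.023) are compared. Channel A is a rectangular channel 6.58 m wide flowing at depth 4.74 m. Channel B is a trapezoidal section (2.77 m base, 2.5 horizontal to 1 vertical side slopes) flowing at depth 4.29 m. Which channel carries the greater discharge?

Channel A: Flow area A = b·y = 6.58 × 4.74 = 31.19 m². Wetted perimeter P = b + 2y = 6.58 + 2×4.74 = 16.06 m. Hydraulic radius R = A/P = 31.19/16.06 = 1.942 m. Q_A = (1/0.023)·31.19·1.942^(2/3)·√0.0052 = 152.2 m³/s.
Channel B: With bottom width b = 2.77 m and side slope z = 2.5: A = (b + zy)y = (2.77 + 2.5×4.29)×4.29 = 57.89 m²; P = b + 2y√(1+z²) = 2.77 + 2×4.29×2.693 = 25.87 m. Hydraulic radius R = A/P = 57.89/25.87 = 2.238 m. Q_B = (1/0.023)·57.89·2.238^(2/3)·√0.0052 = 310.5 m³/s.
Q_A = 152.2 m³/s vs Q_B = 310.5 m³/s, so channel B carries more.

channel B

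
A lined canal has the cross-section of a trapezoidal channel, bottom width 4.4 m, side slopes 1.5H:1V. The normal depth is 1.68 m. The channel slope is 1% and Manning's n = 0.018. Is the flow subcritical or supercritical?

With bottom width b = 4.4 m and side slope z = 1.5: A = (b + zy)y = (4.4 + 1.5×1.68)×1.68 = 11.63 m²; P = b + 2y√(1+z²) = 4.4 + 2×1.68×1.803 = 10.46 m.
Hydraulic radius R = A/P = 11.63/10.46 = 1.112 m.
V = (1/n) R^(2/3) √S = (1/0.018) × 1.112^(2/3) × √0.01 = 5.962 m/s. Hydraulic depth D_h = A/T = 11.63/9.44 = 1.232 m.
Froude number Fr = V/√(g·D_h) = 5.962/√(9.81×1.232) = 1.72, which is greater than 1, so the flow is supercritical.

supercritical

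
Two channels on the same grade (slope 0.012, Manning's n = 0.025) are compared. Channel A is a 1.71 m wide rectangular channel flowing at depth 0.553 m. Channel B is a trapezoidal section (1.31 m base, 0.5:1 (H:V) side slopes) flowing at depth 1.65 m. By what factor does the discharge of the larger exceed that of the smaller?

6.11

Channel A: Flow area A = b·y = 1.71 × 0.553 = 0.9456 m². Wetted perimeter P = b + 2y = 1.71 + 2×0.553 = 2.816 m. Hydraulic radius R = A/P = 0.9456/2.816 = 0.3358 m. Q_A = (1/0.025)·0.9456·0.3358^(2/3)·√0.012 = 2.002 m³/s.
Channel B: With bottom width b = 1.31 m and side slope z = 0.5: A = (b + zy)y = (1.31 + 0.5×1.65)×1.65 = 3.523 m²; P = b + 2y√(1+z²) = 1.31 + 2×1.65×1.118 = 5 m. Hydraulic radius R = A/P = 3.523/5 = 0.7046 m. Q_B = (1/0.025)·3.523·0.7046^(2/3)·√0.012 = 12.22 m³/s.
The larger discharge is 12.22 m³/s and the smaller is 2.002 m³/s; the ratio is 6.11.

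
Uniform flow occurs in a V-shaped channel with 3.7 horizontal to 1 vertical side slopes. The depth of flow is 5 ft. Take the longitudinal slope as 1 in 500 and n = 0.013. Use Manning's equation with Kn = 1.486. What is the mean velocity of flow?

V = 9.2 ft/s

For a triangular section with side slope z = 3.7: A = zy² = 3.7×5² = 92.5 ft²; P = 2y√(1+z²) = 2×5×3.833 = 38.33 ft.
Hydraulic radius R = A/P = 92.5/38.33 = 2.413 ft.
From Manning's equation, V = (1.486/n) R^(2/3) S^(1/2) = (1.486/0.013) × 2.413^(2/3) × 0.002^(1/2) = 9.2 ft/s.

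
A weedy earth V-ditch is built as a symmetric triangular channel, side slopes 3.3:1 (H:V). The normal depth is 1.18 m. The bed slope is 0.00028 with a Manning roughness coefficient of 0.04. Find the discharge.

For a triangular section with side slope z = 3.3: A = zy² = 3.3×1.18² = 4.595 m²; P = 2y√(1+z²) = 2×1.18×3.448 = 8.138 m.
Hydraulic radius R = A/P = 4.595/8.138 = 0.5646 m.
Manning's equation: Q = (1/n) A R^(2/3) S^(1/2) = (1/0.04) × 4.595 × 0.5646^(2/3) × 0.00028^(1/2) = 1.31 m³/s.

Q = 1.31 m³/s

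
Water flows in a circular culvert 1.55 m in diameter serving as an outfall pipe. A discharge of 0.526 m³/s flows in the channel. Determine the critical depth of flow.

At critical depth, Q² T / (g A³) = 1, i.e. A³/T = Q²/g = 0.526²/9.81 = 0.0282.
Trying y = 0.314 m: A³/T = 0.01644 — low.
Trying y = 0.442 m: A³/T = 0.0624 — high.
Trying y = 0.36 m: A³/T = 0.02806 — close enough.

y_c = 0.36 m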